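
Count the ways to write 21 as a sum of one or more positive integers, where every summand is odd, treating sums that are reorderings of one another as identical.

Direct enumeration gives 76 partitions.

76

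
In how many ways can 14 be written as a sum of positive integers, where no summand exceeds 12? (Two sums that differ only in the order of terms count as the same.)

133

Enumerating by decreasing first part gives 133 partitions in all.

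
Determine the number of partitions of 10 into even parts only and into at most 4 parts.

Listing the qualifying partitions of 10:
10
8 + 2
6 + 4
6 + 2 + 2
4 + 4 + 2
4 + 2 + 2 + 2

6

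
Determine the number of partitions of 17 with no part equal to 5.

220

Direct enumeration gives 220 partitions.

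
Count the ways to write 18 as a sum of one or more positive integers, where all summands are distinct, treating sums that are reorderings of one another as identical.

There are too many to list fully; the first 12 (by largest part) are:
18
17, 1
16, 2
15, 3
15, 2, 1
14, 4
14, 3, 1
13, 5
13, 4, 1
13, 3, 2
12, 6
12, 5, 1
…and 34 more, for 46 total.

46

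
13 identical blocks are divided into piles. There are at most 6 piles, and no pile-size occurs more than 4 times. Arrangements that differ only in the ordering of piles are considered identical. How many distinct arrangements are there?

There are too many to list fully; the first 12 (by largest part) are:
13
12+1
11+2
11+1+1
10+3
10+2+1
10+1+1+1
9+4
9+3+1
9+2+2
9+2+1+1
9+1+1+1+1
…and 57 more, for 69 total.

69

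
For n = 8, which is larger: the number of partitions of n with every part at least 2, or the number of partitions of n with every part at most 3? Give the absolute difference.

Partitions of 8 with every part at least 2: 7.
Partitions of 8 with every part at most 3: 10.
|7 − 10| = 3.

3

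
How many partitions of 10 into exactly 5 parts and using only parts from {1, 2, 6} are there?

They are:
6 + 1 + 1 + 1 + 1
2 + 2 + 2 + 2 + 2
Counting gives 2.

2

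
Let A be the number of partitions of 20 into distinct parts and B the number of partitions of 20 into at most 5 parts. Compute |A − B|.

128

Partitions of 20 into distinct parts: 64.
Partitions of 20 into at most 5 parts: 192.
|64 − 192| = 128.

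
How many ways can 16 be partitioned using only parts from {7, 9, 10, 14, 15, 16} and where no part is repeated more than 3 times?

Listing the qualifying partitions of 16:
16
9, 7
That's 2 in total.

2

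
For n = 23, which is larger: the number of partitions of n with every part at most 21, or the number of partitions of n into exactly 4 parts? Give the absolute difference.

Partitions of 23 with every part at most 21: 1253.
Partitions of 23 into exactly 4 parts: 94.
|1253 − 94| = 1159.

1159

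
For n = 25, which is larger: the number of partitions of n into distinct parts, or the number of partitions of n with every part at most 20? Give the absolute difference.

1804

Partitions of 25 into distinct parts: 142.
Partitions of 25 with every part at most 20: 1946.
|142 − 1946| = 1804.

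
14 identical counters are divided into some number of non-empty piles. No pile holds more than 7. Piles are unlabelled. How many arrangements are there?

Direct enumeration gives 105 partitions.

105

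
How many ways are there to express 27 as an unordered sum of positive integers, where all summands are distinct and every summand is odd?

14

The partitions of 27 that satisfy the conditions:
27
23 + 3 + 1
21 + 5 + 1
19 + 7 + 1
19 + 5 + 3
17 + 9 + 1
17 + 7 + 3
15 + 11 + 1
15 + 9 + 3
15 + 7 + 5
13 + 11 + 3
13 + 9 + 5
11 + 9 + 7
11 + 7 + 5 + 3 + 1
That's 14 in total.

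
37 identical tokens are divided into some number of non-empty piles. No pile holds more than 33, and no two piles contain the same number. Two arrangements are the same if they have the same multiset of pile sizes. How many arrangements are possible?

755

There are 755 such partitions.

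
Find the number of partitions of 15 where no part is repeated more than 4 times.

Direct enumeration gives 127 partitions.

127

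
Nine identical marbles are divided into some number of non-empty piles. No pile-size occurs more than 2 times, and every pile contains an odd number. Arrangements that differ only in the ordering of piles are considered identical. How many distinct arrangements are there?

They are:
9
1,1,7
1,3,5
That's 3 in total.

3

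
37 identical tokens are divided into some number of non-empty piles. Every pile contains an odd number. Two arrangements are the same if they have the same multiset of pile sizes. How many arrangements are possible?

760

Systematic enumeration (by largest part, then next-largest, …) yields 760.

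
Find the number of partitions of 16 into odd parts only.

32

A partial list (first 12 by largest part):
15+1
13+3
13+1+1+1
11+5
11+3+1+1
11+1+1+1+1+1
9+7
9+5+1+1
9+3+3+1
9+3+1+1+1+1
9+1+1+1+1+1+1+1
7+7+1+1
…and 20 more, for 32 total.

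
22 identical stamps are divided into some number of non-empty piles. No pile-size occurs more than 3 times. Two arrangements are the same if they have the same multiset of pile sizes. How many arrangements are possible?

Systematic enumeration (by largest part, then next-largest, …) yields 484.

484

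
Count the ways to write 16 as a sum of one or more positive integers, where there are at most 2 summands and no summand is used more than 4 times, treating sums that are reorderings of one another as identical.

The partitions of 16 that satisfy the conditions:
16
15+1
14+2
13+3
12+4
11+5
10+6
9+7
8+8
Counting gives 9.

9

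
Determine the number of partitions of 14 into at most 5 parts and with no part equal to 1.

31

There are too many to list fully; the first 12 (by largest part) are:
14
12,2
11,3
10,4
10,2,2
9,5
9,3,2
8,6
8,4,2
8,3,3
8,2,2,2
7,7
…and 19 more, for 31 total.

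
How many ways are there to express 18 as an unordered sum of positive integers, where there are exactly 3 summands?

27

There are too many to list fully; the first 12 (by largest part) are:
1,1,16
1,2,15
1,3,14
2,2,14
1,4,13
2,3,13
1,5,12
2,4,12
3,3,12
1,6,11
2,5,11
3,4,11
…and 15 more, for 27 total.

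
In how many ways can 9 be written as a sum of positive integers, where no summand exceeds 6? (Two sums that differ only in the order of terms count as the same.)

There are too many to list fully; the first 12 (by largest part) are:
6+3
6+2+1
6+1+1+1
5+4
5+3+1
5+2+2
5+2+1+1
5+1+1+1+1
4+4+1
4+3+2
4+3+1+1
4+2+2+1
…and 14 more, for 26 total.

26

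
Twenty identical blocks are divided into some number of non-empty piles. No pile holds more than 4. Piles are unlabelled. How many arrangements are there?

108

Direct enumeration gives 108 partitions.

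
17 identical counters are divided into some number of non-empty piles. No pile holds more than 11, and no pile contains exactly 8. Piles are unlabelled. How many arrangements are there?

248

Systematic enumeration (by largest part, then next-largest, …) yields 248.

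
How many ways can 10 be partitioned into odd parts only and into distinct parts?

2

Enumerating:
9,1
7,3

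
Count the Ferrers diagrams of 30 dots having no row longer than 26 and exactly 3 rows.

Systematic enumeration (by largest part, then next-largest, …) yields 73.

73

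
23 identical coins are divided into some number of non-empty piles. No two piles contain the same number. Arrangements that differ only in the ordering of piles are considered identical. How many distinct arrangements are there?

104

Direct enumeration gives 104 partitions.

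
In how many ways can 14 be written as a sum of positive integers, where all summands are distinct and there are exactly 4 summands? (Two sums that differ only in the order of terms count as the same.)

5

They are:
8+3+2+1
7+4+2+1
6+5+2+1
6+4+3+1
5+4+3+2
That's 5 in total.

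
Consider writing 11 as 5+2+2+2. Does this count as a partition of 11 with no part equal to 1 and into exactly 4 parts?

Yes

The parts sum to 11, and the condition 'no summand equals 1' holds; the condition 'there are exactly 4 summands' holds.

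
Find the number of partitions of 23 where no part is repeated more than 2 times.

355

Counting exhaustively, 355 partitions satisfy the conditions.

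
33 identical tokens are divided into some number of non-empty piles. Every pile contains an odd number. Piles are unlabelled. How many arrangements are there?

448

Counting exhaustively, 448 partitions satisfy the conditions.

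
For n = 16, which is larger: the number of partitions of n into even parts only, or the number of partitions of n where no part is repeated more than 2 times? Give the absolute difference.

67

Partitions of 16 into even parts only: 22.
Partitions of 16 where no part is repeated more than 2 times: 89.
|22 − 89| = 67.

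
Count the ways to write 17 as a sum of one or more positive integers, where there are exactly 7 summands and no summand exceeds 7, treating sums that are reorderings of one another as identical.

31

A partial list (first 12 by largest part):
7+5+1+1+1+1+1
7+4+2+1+1+1+1
7+3+3+1+1+1+1
7+3+2+2+1+1+1
7+2+2+2+2+1+1
6+6+1+1+1+1+1
6+5+2+1+1+1+1
6+4+3+1+1+1+1
6+4+2+2+1+1+1
6+3+3+2+1+1+1
6+3+2+2+2+1+1
6+2+2+2+2+2+1
…and 19 more, for 31 total.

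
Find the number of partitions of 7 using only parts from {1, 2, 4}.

They are:
1+2+4
1+1+1+4
1+2+2+2
1+1+1+2+2
1+1+1+1+1+2
1+1+1+1+1+1+1
That's 6 in total.

6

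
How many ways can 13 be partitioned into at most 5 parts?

There are too many to list fully; the first 12 (by largest part) are:
13
12 + 1
11 + 2
11 + 1 + 1
10 + 3
10 + 2 + 1
10 + 1 + 1 + 1
9 + 4
9 + 3 + 1
9 + 2 + 2
9 + 2 + 1 + 1
9 + 1 + 1 + 1 + 1
…and 45 more, for 57 total.

57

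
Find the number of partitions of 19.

Enumerating by decreasing first part gives 490 partitions in all.

490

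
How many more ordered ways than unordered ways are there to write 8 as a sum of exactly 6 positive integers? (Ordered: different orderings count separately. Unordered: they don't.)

19

Ordered (compositions into 6 parts): C(7,5) = 21.
Unordered (partitions into 6 parts): 2.
Difference: 21 − 2 = 19.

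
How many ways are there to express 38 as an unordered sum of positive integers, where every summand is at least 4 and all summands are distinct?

154

Counting exhaustively, 154 partitions satisfy the conditions.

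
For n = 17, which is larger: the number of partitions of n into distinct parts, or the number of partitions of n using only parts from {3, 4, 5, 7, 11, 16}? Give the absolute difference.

Partitions of 17 into distinct parts: 38.
Partitions of 17 using only parts from {3, 4, 5, 7, 11, 16}: 8.
|38 − 8| = 30.

30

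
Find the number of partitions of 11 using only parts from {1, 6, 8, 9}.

Listing the qualifying partitions of 11:
9 + 1 + 1
8 + 1 + 1 + 1
6 + 1 + 1 + 1 + 1 + 1
1 + 1 + 1 + 1 + 1 + 1 + 1 + 1 + 1 + 1 + 1
That's 4 in total.

4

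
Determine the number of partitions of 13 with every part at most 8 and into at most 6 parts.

59

There are too many to list fully; the first 12 (by largest part) are:
8, 5
8, 4, 1
8, 3, 2
8, 3, 1, 1
8, 2, 2, 1
8, 2, 1, 1, 1
8, 1, 1, 1, 1, 1
7, 6
7, 5, 1
7, 4, 2
7, 4, 1, 1
7, 3, 3
…and 47 more, for 59 total.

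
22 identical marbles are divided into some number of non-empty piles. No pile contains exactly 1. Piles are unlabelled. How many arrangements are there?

210

Enumerating by decreasing first part gives 210 partitions in all.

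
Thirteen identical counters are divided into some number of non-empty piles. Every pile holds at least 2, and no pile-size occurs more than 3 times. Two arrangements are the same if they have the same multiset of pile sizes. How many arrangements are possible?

Enumerating:
13
11 + 2
10 + 3
9 + 4
9 + 2 + 2
8 + 5
8 + 3 + 2
7 + 6
7 + 4 + 2
7 + 3 + 3
7 + 2 + 2 + 2
6 + 5 + 2
6 + 4 + 3
6 + 3 + 2 + 2
5 + 5 + 3
5 + 4 + 4
5 + 4 + 2 + 2
5 + 3 + 3 + 2
4 + 4 + 3 + 2
4 + 3 + 3 + 3
4 + 3 + 2 + 2 + 2
3 + 3 + 3 + 2 + 2

22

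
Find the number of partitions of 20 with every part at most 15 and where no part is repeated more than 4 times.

397

Systematic enumeration (by largest part, then next-largest, …) yields 397.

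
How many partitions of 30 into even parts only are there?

Systematic enumeration (by largest part, then next-largest, …) yields 176.

176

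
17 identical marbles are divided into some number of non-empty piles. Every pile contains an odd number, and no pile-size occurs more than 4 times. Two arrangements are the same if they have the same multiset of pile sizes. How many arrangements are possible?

22

The partitions of 17 that satisfy the conditions:
17
1,1,15
1,3,13
1,1,1,1,13
1,5,11
3,3,11
1,1,1,3,11
1,7,9
3,5,9
1,1,1,5,9
1,1,3,3,9
3,7,7
1,1,1,7,7
5,5,7
1,1,3,5,7
1,3,3,3,7
1,1,1,1,3,3,7
1,1,5,5,5
1,3,3,5,5
1,1,1,1,3,5,5
3,3,3,3,5
1,1,1,3,3,3,5
Counting gives 22.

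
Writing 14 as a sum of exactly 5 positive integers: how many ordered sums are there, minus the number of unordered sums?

692

Compositions: C(13,4) = 715.
Unordered (partitions into 5 parts): 23.
Difference: 715 − 23 = 692.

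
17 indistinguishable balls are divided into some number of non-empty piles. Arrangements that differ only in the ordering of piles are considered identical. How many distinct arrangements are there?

297

Direct enumeration gives 297 partitions.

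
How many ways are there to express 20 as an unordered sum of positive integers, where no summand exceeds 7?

There are 364 such partitions.

364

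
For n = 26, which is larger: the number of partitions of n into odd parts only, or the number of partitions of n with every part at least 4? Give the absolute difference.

95

Partitions of 26 into odd parts only: 165.
Partitions of 26 with every part at least 4: 70.
|165 − 70| = 95.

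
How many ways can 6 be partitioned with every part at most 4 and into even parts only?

2

The partitions of 6 that satisfy the conditions:
4 + 2
2 + 2 + 2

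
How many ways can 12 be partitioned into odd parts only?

15

They are:
11 + 1
9 + 3
9 + 1 + 1 + 1
7 + 5
7 + 3 + 1 + 1
7 + 1 + 1 + 1 + 1 + 1
5 + 5 + 1 + 1
5 + 3 + 3 + 1
5 + 3 + 1 + 1 + 1 + 1
5 + 1 + 1 + 1 + 1 + 1 + 1 + 1
3 + 3 + 3 + 3
3 + 3 + 3 + 1 + 1 + 1
3 + 3 + 1 + 1 + 1 + 1 + 1 + 1
3 + 1 + 1 + 1 + 1 + 1 + 1 + 1 + 1 + 1
1 + 1 + 1 + 1 + 1 + 1 + 1 + 1 + 1 + 1 + 1 + 1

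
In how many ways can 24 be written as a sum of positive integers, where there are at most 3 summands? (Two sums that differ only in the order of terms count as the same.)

A partial list (first 12 by largest part):
24
23 + 1
22 + 2
22 + 1 + 1
21 + 3
21 + 2 + 1
20 + 4
20 + 3 + 1
20 + 2 + 2
19 + 5
19 + 4 + 1
19 + 3 + 2
…and 49 more, for 61 total.

61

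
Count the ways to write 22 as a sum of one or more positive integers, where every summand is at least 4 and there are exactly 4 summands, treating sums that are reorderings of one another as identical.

They are:
10 + 4 + 4 + 4
9 + 5 + 4 + 4
8 + 6 + 4 + 4
8 + 5 + 5 + 4
7 + 7 + 4 + 4
7 + 6 + 5 + 4
7 + 5 + 5 + 5
6 + 6 + 6 + 4
6 + 6 + 5 + 5
Counting gives 9.

9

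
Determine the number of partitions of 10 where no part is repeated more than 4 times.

34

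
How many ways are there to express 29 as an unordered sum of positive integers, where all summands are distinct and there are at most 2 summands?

Enumerating:
29
28+1
27+2
26+3
25+4
24+5
23+6
22+7
21+8
20+9
19+10
18+11
17+12
16+13
15+14

15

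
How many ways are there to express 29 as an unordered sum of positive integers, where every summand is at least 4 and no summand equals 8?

A full systematic count gives 88.

88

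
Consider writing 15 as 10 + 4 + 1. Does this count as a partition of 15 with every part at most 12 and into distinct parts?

The parts sum to 15, and the condition 'no summand exceeds 12' holds; the condition 'all summands are distinct' holds.

Yes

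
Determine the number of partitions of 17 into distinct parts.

38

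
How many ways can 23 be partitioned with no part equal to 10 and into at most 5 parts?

Systematic enumeration (by largest part, then next-largest, …) yields 252.

252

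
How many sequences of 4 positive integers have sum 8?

Equivalently, choose which 3 of the 7 gaps become plus signs: C(7,3) = 35.

35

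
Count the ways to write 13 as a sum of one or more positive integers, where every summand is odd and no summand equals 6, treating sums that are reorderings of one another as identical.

They are:
13
1,1,11
1,3,9
1,1,1,1,9
1,5,7
3,3,7
1,1,1,3,7
1,1,1,1,1,1,7
3,5,5
1,1,1,5,5
1,1,3,3,5
1,1,1,1,1,3,5
1,1,1,1,1,1,1,1,5
1,3,3,3,3
1,1,1,1,3,3,3
1,1,1,1,1,1,1,3,3
1,1,1,1,1,1,1,1,1,1,3
1,1,1,1,1,1,1,1,1,1,1,1,1

18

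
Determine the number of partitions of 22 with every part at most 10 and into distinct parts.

35

There are too many to list fully; the first 12 (by largest part) are:
10+9+3
10+9+2+1
10+8+4
10+8+3+1
10+7+5
10+7+4+1
10+7+3+2
10+6+5+1
10+6+4+2
10+6+3+2+1
10+5+4+3
10+5+4+2+1
…and 23 more, for 35 total.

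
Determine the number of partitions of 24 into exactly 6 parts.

199

There are 199 such partitions.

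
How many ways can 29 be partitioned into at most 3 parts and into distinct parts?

There are 71 such partitions.

71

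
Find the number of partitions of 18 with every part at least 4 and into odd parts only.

They are:
13 + 5
11 + 7
9 + 9

3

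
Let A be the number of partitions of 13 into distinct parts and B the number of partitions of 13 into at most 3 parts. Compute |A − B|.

3

Partitions of 13 into distinct parts: 18.
Partitions of 13 into at most 3 parts: 21.
|18 − 21| = 3.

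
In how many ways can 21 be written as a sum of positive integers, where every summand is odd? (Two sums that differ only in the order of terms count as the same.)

76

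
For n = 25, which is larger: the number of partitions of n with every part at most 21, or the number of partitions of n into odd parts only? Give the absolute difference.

Partitions of 25 with every part at most 21: 1951.
Partitions of 25 into odd parts only: 142.
|1951 − 142| = 1809.

1809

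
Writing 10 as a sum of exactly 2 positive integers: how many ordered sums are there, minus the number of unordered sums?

4

Compositions: C(9,1) = 9.
Partitions of 10 into exactly 2 parts: 5.
Difference: 9 − 5 = 4.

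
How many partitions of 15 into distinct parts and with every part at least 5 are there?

4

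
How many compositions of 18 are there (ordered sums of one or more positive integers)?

131072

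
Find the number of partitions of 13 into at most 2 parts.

7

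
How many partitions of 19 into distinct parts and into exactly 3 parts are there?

21

Enumerating:
1, 2, 16
1, 3, 15
1, 4, 14
2, 3, 14
1, 5, 13
2, 4, 13
1, 6, 12
2, 5, 12
3, 4, 12
1, 7, 11
2, 6, 11
3, 5, 11
1, 8, 10
2, 7, 10
3, 6, 10
4, 5, 10
2, 8, 9
3, 7, 9
4, 6, 9
4, 7, 8
5, 6, 8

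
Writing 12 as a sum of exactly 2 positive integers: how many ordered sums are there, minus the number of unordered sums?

5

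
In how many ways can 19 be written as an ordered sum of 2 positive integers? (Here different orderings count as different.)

Place 1 bars in the 18 internal gaps of a row of 19 dots: C(18,1) = 18.

18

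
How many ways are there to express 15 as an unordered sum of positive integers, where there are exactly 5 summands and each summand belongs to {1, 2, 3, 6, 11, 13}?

Listing the qualifying partitions of 15:
11 + 1 + 1 + 1 + 1
6 + 6 + 1 + 1 + 1
6 + 3 + 3 + 2 + 1
6 + 3 + 2 + 2 + 2
3 + 3 + 3 + 3 + 3
Counting gives 5.

5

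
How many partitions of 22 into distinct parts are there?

A full systematic count gives 89.

89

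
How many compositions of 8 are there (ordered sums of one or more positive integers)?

128

Each of the 7 gaps between 8 units is either a break or not: 2^7 = 128.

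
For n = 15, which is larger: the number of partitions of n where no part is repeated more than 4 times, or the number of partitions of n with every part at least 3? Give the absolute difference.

Partitions of 15 where no part is repeated more than 4 times: 127.
Partitions of 15 with every part at least 3: 17.
|127 − 17| = 110.

110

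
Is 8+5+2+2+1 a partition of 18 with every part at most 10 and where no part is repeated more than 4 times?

The parts sum to 18, and the condition 'no summand exceeds 10' holds; the condition 'no summand is used more than 4 times' holds.

Yes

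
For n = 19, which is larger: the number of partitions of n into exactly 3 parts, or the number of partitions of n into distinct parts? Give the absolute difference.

Partitions of 19 into exactly 3 parts: 30.
Partitions of 19 into distinct parts: 54.
|30 − 54| = 24.

24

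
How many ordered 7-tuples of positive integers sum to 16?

By stars and bars with positive parts, the count is C(15,6) = 5005.

5005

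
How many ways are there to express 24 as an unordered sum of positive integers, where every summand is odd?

122

Enumerating by decreasing first part gives 122 partitions in all.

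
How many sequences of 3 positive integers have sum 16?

Place 2 bars in the 15 internal gaps of a row of 16 dots: C(15,2) = 105.

105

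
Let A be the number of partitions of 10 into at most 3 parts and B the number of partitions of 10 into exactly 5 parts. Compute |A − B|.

7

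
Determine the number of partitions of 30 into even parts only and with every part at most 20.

164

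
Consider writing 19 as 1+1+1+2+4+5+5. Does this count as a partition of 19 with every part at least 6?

The parts sum to 19, and the condition 'every summand is at least 6' is violated.

No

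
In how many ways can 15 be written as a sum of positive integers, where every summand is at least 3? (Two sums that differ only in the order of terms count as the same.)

17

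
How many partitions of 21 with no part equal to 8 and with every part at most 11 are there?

Enumerating by decreasing first part gives 596 partitions in all.

596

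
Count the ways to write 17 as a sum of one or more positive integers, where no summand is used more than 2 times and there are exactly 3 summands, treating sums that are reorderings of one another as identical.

24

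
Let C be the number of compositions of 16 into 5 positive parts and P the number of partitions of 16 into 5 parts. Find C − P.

Ordered (compositions into 5 parts): C(15,4) = 1365.
Partitions of 16 into exactly 5 parts: 37.
Difference: 1365 − 37 = 1328.

1328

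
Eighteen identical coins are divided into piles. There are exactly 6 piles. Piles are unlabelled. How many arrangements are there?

There are too many to list fully; the first 12 (by largest part) are:
13, 1, 1, 1, 1, 1
12, 2, 1, 1, 1, 1
11, 3, 1, 1, 1, 1
11, 2, 2, 1, 1, 1
10, 4, 1, 1, 1, 1
10, 3, 2, 1, 1, 1
10, 2, 2, 2, 1, 1
9, 5, 1, 1, 1, 1
9, 4, 2, 1, 1, 1
9, 3, 3, 1, 1, 1
9, 3, 2, 2, 1, 1
9, 2, 2, 2, 2, 1
…and 46 more, for 58 total.

58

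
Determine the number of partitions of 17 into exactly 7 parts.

A partial list (first 12 by largest part):
1+1+1+1+1+1+11
1+1+1+1+1+2+10
1+1+1+1+1+3+9
1+1+1+1+2+2+9
1+1+1+1+1+4+8
1+1+1+1+2+3+8
1+1+1+2+2+2+8
1+1+1+1+1+5+7
1+1+1+1+2+4+7
1+1+1+1+3+3+7
1+1+1+2+2+3+7
1+1+2+2+2+2+7
…and 26 more, for 38 total.

38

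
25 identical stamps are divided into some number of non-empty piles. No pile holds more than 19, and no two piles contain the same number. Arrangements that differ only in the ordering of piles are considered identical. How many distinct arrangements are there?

Systematic enumeration (by largest part, then next-largest, …) yields 132.

132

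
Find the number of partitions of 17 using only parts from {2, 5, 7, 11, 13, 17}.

Enumerating:
17
13+2+2
11+2+2+2
7+5+5
7+2+2+2+2+2
5+5+5+2
5+2+2+2+2+2+2
That's 7 in total.

7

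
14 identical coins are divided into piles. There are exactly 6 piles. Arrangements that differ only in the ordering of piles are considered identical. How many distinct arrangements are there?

20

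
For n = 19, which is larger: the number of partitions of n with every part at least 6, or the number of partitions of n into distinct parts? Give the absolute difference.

Partitions of 19 with every part at least 6: 6.
Partitions of 19 into distinct parts: 54.
|6 − 54| = 48.

48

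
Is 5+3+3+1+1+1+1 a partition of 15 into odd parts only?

Yes

The parts sum to 15, and the condition 'every summand is odd' holds.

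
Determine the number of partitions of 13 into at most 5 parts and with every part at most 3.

Listing the qualifying partitions of 13:
3 + 3 + 3 + 3 + 1
3 + 3 + 3 + 2 + 2
Counting gives 2.

2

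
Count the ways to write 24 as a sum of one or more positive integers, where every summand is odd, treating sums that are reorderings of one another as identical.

Direct enumeration gives 122 partitions.

122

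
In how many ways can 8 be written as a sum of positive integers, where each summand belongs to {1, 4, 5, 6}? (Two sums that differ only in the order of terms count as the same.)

5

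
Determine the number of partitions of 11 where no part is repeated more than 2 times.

There are too many to list fully; the first 12 (by largest part) are:
11
1, 10
2, 9
1, 1, 9
3, 8
1, 2, 8
4, 7
1, 3, 7
2, 2, 7
1, 1, 2, 7
5, 6
1, 4, 6
…and 15 more, for 27 total.

27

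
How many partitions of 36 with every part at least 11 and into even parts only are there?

They are:
36
24+12
22+14
20+16
18+18
12+12+12

6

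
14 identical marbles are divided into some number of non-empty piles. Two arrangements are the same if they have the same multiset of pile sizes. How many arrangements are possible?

135

Enumerating by decreasing first part gives 135 partitions in all.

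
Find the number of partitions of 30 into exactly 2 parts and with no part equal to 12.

14

The partitions of 30 that satisfy the conditions:
29 + 1
28 + 2
27 + 3
26 + 4
25 + 5
24 + 6
23 + 7
22 + 8
21 + 9
20 + 10
19 + 11
17 + 13
16 + 14
15 + 15
That's 14 in total.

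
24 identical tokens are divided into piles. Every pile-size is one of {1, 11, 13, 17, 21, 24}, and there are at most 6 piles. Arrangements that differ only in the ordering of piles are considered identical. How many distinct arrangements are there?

Enumerating:
24
21,1,1,1
13,11
11,11,1,1
That's 4 in total.

4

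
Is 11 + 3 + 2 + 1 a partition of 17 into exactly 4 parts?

The parts sum to 17, and the condition 'there are exactly 4 summands' holds.

Yes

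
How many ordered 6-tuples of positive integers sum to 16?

Equivalently, choose which 5 of the 15 gaps become plus signs: C(15,5) = 3003.

3003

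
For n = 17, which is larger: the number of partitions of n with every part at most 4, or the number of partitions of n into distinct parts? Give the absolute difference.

Partitions of 17 with every part at most 4: 72.
Partitions of 17 into distinct parts: 38.
|72 − 38| = 34.

34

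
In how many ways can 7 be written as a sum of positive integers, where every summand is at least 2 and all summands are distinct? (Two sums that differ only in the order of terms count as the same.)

3

Listing the qualifying partitions of 7:
7
5,2
4,3
Counting gives 3.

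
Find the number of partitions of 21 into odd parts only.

76

Systematic enumeration (by largest part, then next-largest, …) yields 76.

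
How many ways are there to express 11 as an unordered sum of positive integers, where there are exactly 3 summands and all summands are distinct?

5

Listing the qualifying partitions of 11:
8+2+1
7+3+1
6+4+1
6+3+2
5+4+2
Counting gives 5.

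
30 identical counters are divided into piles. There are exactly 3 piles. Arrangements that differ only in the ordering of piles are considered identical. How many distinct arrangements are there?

75

Counting exhaustively, 75 partitions satisfy the conditions.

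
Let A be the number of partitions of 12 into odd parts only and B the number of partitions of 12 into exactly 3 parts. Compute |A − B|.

Partitions of 12 into odd parts only: 15.
Partitions of 12 into exactly 3 parts: 12.
|15 − 12| = 3.

3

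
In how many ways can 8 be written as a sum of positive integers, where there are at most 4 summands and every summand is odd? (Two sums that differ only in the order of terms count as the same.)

Enumerating:
7,1
5,3
5,1,1,1
3,3,1,1

4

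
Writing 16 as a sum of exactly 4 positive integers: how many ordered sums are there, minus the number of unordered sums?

Compositions: C(15,3) = 455.
Partitions of 16 into exactly 4 parts: 34.
Difference: 455 − 34 = 421.

421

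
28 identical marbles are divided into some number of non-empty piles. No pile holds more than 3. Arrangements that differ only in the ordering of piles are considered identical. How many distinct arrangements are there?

80

Counting exhaustively, 80 partitions satisfy the conditions.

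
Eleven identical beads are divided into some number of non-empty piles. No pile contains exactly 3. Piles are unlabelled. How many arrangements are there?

34

A partial list (first 12 by largest part):
11
10, 1
9, 2
9, 1, 1
8, 2, 1
8, 1, 1, 1
7, 4
7, 2, 2
7, 2, 1, 1
7, 1, 1, 1, 1
6, 5
6, 4, 1
…and 22 more, for 34 total.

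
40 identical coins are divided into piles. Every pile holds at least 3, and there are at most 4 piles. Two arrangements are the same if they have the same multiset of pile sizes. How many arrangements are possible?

There are 364 such partitions.

364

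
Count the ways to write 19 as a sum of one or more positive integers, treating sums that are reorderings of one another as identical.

490

Enumerating by decreasing first part gives 490 partitions in all.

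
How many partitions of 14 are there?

Counting exhaustively, 135 partitions satisfy the conditions.

135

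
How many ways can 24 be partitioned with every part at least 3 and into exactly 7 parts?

Enumerating:
6+3+3+3+3+3+3
5+4+3+3+3+3+3
4+4+4+3+3+3+3
Counting gives 3.

3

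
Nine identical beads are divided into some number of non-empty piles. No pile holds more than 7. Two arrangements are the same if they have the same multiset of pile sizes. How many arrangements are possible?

28

There are too many to list fully; the first 12 (by largest part) are:
7 + 2
7 + 1 + 1
6 + 3
6 + 2 + 1
6 + 1 + 1 + 1
5 + 4
5 + 3 + 1
5 + 2 + 2
5 + 2 + 1 + 1
5 + 1 + 1 + 1 + 1
4 + 4 + 1
4 + 3 + 2
…and 16 more, for 28 total.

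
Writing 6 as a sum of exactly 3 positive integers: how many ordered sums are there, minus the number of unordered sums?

7

Ordered (compositions into 3 parts): C(5,2) = 10.
Partitions of 6 into exactly 3 parts: 3.
Difference: 10 − 3 = 7.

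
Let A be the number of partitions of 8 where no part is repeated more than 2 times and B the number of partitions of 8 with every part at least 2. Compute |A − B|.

Partitions of 8 where no part is repeated more than 2 times: 13.
Partitions of 8 with every part at least 2: 7.
|13 − 7| = 6.

6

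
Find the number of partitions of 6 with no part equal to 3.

Listing the qualifying partitions of 6:
6
1, 5
2, 4
1, 1, 4
2, 2, 2
1, 1, 2, 2
1, 1, 1, 1, 2
1, 1, 1, 1, 1, 1
Counting gives 8.

8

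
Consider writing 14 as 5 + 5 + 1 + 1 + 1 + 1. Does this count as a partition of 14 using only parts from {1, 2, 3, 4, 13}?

No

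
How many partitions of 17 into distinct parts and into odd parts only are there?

5

They are:
17
13+3+1
11+5+1
9+7+1
9+5+3
That's 5 in total.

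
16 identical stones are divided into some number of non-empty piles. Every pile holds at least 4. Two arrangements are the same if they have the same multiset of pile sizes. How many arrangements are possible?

Listing the qualifying partitions of 16:
16
12,4
11,5
10,6
9,7
8,8
8,4,4
7,5,4
6,6,4
6,5,5
4,4,4,4

11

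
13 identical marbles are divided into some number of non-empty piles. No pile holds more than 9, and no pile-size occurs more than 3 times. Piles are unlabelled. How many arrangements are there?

There are too many to list fully; the first 12 (by largest part) are:
9+4
9+3+1
9+2+2
9+2+1+1
8+5
8+4+1
8+3+2
8+3+1+1
8+2+2+1
8+2+1+1+1
7+6
7+5+1
…and 45 more, for 57 total.

57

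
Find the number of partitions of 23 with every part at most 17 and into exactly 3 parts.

38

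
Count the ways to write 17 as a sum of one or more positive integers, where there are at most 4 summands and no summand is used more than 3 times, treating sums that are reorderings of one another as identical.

There are 72 such partitions.

72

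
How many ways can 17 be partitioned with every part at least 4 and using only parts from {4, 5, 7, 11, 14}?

The partitions of 17 that satisfy the conditions:
7 + 5 + 5
5 + 4 + 4 + 4
That's 2 in total.

2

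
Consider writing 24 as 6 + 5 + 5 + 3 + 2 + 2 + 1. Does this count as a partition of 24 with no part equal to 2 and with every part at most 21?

The parts sum to 24, and the condition 'no summand equals 2' is violated.

No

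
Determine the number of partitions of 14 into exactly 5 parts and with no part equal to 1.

They are:
2+2+2+2+6
2+2+2+3+5
2+2+2+4+4
2+2+3+3+4
2+3+3+3+3

5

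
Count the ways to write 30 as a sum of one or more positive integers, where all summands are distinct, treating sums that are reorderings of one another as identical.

296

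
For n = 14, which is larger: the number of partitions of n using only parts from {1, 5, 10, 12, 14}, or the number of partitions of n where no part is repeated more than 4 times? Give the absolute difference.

94

Partitions of 14 using only parts from {1, 5, 10, 12, 14}: 6.
Partitions of 14 where no part is repeated more than 4 times: 100.
|6 − 100| = 94.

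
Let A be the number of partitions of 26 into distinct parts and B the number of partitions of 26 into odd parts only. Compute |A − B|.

0

Partitions of 26 into distinct parts: 165.
Partitions of 26 into odd parts only: 165.
|165 − 165| = 0.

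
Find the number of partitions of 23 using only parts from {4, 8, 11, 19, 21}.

Enumerating:
19 + 4
11 + 8 + 4
11 + 4 + 4 + 4

3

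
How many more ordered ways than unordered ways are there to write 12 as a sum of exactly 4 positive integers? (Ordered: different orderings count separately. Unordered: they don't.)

Compositions: C(11,3) = 165.
Partitions of 12 into exactly 4 parts: 15.
Difference: 165 − 15 = 150.

150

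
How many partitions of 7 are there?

15

They are:
7
6,1
5,2
5,1,1
4,3
4,2,1
4,1,1,1
3,3,1
3,2,2
3,2,1,1
3,1,1,1,1
2,2,2,1
2,2,1,1,1
2,1,1,1,1,1
1,1,1,1,1,1,1
Counting gives 15.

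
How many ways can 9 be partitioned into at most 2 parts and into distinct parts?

The partitions of 9 that satisfy the conditions:
9
8+1
7+2
6+3
5+4

5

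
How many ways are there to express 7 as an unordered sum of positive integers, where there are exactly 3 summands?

4

They are:
5, 1, 1
4, 2, 1
3, 3, 1
3, 2, 2
That's 4 in total.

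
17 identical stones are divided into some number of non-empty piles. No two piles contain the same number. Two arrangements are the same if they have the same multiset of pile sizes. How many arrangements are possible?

38

There are too many to list fully; the first 12 (by largest part) are:
17
1,16
2,15
3,14
1,2,14
4,13
1,3,13
5,12
1,4,12
2,3,12
6,11
1,5,11
…and 26 more, for 38 total.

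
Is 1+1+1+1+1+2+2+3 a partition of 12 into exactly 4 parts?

The parts sum to 12, and the condition 'there are exactly 4 summands' is violated.

No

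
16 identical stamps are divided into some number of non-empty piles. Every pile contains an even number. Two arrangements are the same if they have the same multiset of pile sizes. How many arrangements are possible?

22

Enumerating:
16
14,2
12,4
12,2,2
10,6
10,4,2
10,2,2,2
8,8
8,6,2
8,4,4
8,4,2,2
8,2,2,2,2
6,6,4
6,6,2,2
6,4,4,2
6,4,2,2,2
6,2,2,2,2,2
4,4,4,4
4,4,4,2,2
4,4,2,2,2,2
4,2,2,2,2,2,2
2,2,2,2,2,2,2,2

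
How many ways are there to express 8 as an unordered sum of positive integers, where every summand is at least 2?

7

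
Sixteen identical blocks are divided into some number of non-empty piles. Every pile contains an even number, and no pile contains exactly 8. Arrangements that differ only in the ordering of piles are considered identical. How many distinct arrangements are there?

17

Enumerating:
16
2,14
4,12
2,2,12
6,10
2,4,10
2,2,2,10
4,6,6
2,2,6,6
2,4,4,6
2,2,2,4,6
2,2,2,2,2,6
4,4,4,4
2,2,4,4,4
2,2,2,2,4,4
2,2,2,2,2,2,4
2,2,2,2,2,2,2,2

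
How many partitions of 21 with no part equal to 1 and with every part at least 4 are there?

27

A partial list (first 12 by largest part):
21
17,4
16,5
15,6
14,7
13,8
13,4,4
12,9
12,5,4
11,10
11,6,4
11,5,5
…and 15 more, for 27 total.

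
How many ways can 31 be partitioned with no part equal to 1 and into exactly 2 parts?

14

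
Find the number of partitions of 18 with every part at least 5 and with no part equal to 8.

7

Listing the qualifying partitions of 18:
18
5 + 13
6 + 12
7 + 11
9 + 9
5 + 6 + 7
6 + 6 + 6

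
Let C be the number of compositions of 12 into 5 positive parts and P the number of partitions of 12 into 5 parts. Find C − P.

Compositions: C(11,4) = 330.
Unordered (partitions into 5 parts): 13.
Difference: 330 − 13 = 317.

317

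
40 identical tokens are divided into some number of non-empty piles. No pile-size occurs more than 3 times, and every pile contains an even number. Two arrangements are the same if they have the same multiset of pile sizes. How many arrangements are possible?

There are 320 such partitions.

320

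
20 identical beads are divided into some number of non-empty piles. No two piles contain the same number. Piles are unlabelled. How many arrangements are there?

64

There are too many to list fully; the first 12 (by largest part) are:
20
19 + 1
18 + 2
17 + 3
17 + 2 + 1
16 + 4
16 + 3 + 1
15 + 5
15 + 4 + 1
15 + 3 + 2
14 + 6
14 + 5 + 1
…and 52 more, for 64 total.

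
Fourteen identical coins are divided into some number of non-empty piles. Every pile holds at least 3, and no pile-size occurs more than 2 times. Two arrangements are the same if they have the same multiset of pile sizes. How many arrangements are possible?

12

Listing the qualifying partitions of 14:
14
11, 3
10, 4
9, 5
8, 6
8, 3, 3
7, 7
7, 4, 3
6, 5, 3
6, 4, 4
5, 5, 4
4, 4, 3, 3
Counting gives 12.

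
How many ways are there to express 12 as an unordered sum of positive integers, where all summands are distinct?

15

Enumerating:
12
11 + 1
10 + 2
9 + 3
9 + 2 + 1
8 + 4
8 + 3 + 1
7 + 5
7 + 4 + 1
7 + 3 + 2
6 + 5 + 1
6 + 4 + 2
6 + 3 + 2 + 1
5 + 4 + 3
5 + 4 + 2 + 1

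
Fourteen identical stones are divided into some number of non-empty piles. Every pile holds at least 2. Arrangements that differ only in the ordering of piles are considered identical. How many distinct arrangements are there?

There are too many to list fully; the first 12 (by largest part) are:
14
12,2
11,3
10,4
10,2,2
9,5
9,3,2
8,6
8,4,2
8,3,3
8,2,2,2
7,7
…and 22 more, for 34 total.

34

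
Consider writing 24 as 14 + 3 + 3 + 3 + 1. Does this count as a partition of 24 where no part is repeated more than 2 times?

No

The parts sum to 24, and the condition 'no summand is used more than 2 times' is violated.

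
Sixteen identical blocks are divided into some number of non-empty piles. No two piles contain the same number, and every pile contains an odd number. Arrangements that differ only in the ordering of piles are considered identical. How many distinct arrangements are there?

They are:
15, 1
13, 3
11, 5
9, 7
7, 5, 3, 1

5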